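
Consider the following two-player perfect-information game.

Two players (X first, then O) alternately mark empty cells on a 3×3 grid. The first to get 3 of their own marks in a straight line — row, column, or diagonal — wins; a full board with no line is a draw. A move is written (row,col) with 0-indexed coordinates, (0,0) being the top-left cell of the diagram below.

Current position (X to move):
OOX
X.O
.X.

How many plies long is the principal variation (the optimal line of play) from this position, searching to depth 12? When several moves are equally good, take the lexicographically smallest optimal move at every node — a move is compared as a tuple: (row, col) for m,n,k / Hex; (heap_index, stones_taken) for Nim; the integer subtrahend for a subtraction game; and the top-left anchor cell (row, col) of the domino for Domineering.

ply 1, X at OOX/X.O/.X. | (1,1)=+0→OOX/XXO/.X.; (2,0)=+1→OOX/X.O/XX.*; (2,2)=+0→OOX/X.O/.XX
ply 2, O at OOX/X.O/XX. | (1,1)=-1→OOX/XOO/XX.*; (2,2)=-1→OOX/X.O/XXO
ply 3, X at OOX/XOO/XX. | (2,2)=+1→OOX/XOO/XXX*
ply 4: OOX/XOO/XXX is terminal -1 (O); from OOX/X.O/.X. depth 12

PV length from [OOX/X.O/.X.]: 3 plies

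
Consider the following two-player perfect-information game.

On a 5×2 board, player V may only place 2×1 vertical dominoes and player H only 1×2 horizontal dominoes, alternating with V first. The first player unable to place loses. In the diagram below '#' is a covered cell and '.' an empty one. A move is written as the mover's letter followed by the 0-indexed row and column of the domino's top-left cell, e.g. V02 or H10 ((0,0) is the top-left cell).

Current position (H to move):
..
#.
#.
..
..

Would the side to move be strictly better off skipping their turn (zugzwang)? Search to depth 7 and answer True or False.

zugzwang(../#./#./../.., H) = False

ply 1, H at ../#./#./../.. | H00=-1→##/#./#./../..; H30=+1→../#./#./##/..*; H40=+1→../#./#./../##
ply 2, V at ../#./#./##/.. | V01=-1→.#/##/#./##/..*; V11=-1→../##/##/##/..
ply 3, H at .#/##/#./##/.. | H40=+1→.#/##/#./##/##*
ply 4: .#/##/#./##/## is terminal -1 (V); from ../#./#./../.. depth 7
pass branch (V moves first from the same position):
  | ply 1, V at ../#./#./../.. | V01=-1→.#/##/#./../..; V11=-1→../##/##/../..; V21=+1→../#./##/.#/..*; V30=+1→../#./#./#./#.; V31=+1→../#./#./.#/.#
  | ply 2, H at ../#./##/.#/.. | H00=-1→##/#./##/.#/..*; H40=-1→../#./##/.#/##
  | ply 3, V at ##/#./##/.#/.. | V30=+1→##/#./##/##/#.*
  | ply 4: ##/#./##/##/#. is terminal -1 (H); from ../#./#./../.. depth 7
H moving scores +1; H passing scores -1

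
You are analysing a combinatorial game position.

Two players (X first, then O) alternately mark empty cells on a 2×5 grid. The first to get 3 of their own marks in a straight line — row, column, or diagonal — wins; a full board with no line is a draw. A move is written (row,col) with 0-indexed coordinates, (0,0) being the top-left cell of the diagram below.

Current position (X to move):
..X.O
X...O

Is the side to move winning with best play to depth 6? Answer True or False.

X winning at [..X.O/X...O]: True

ply 1, X at ..X.O/X...O | (0,0)=+0→X.X.O/X...O; (0,1)=+1→.XX.O/X...O*; (0,3)=+0→..XXO/X...O; (1,1)=+0→..X.O/XX..O; (1,2)=+1→..X.O/X.X.O; (1,3)=+0→..X.O/X..XO
ply 2, O at .XX.O/X...O | (0,0)=-1→OXX.O/X...O*; (0,3)=-1→.XXOO/X...O; (1,1)=-1→.XX.O/XO..O; (1,2)=-1→.XX.O/X.O.O; (1,3)=-1→.XX.O/X..OO
ply 3, X at OXX.O/X...O | (0,3)=+1→OXXXO/X...O*; (1,1)=+1→OXX.O/XX..O; (1,2)=+1→OXX.O/X.X.O; (1,3)=+0→OXX.O/X..XO
ply 4: OXXXO/X...O is terminal -1 (O); from ..X.O/X...O depth 6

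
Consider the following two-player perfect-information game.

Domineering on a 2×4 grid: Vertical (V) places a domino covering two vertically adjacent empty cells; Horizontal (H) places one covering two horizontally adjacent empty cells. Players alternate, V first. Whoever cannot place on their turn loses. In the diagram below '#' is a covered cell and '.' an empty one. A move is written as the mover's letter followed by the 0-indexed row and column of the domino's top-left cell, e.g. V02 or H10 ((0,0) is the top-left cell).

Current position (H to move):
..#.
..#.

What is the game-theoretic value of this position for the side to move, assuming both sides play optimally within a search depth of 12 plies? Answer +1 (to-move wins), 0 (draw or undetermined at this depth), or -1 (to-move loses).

ply 1, H at ..#./..#. | H00=+1→###./..#.*; H10=+1→..#./###.
ply 2, V at ###./..#. | V03=-1→####/..##*
ply 3, H at ####/..## | H10=+1→####/####*
ply 4: ####/#### is terminal -1 (V); from ..#./..#. depth 12

value(..#./..#., H) = +1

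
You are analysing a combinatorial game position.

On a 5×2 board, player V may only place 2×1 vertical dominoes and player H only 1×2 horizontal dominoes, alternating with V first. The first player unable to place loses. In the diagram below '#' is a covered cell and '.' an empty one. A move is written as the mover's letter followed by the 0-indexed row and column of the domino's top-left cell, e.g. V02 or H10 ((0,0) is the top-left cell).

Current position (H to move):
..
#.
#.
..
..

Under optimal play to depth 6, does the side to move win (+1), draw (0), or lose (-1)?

p1 H@[../#./#./../..]: H00[##/#./#./../..]-1 H30[../#./#./##/..]+1* H40[../#./#./../##]+1
p2 V@[../#./#./##/..]: V01[.#/##/#./##/..]-1* V11[../##/##/##/..]-1
p3 H@[.#/##/#./##/..]: H40[.#/##/#./##/##]+1*
p4 V@[.#/##/#./##/##] terminal -1; root [../#./#./../..] d6

value(../#./#./../.., H) = +1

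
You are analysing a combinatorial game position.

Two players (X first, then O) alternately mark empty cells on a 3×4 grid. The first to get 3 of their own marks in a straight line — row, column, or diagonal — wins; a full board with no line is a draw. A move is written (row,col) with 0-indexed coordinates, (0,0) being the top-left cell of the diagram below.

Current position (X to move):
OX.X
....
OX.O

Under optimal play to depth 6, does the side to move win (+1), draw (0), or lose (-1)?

value(OX.X/..../OX.O, X) = +1

[OX.X/..../OX.O] X move#1: (0,2):+1/OXXX/..../OX.O*, (1,0):+1/OX.X/X.../OX.O, (1,1):+1/OX.X/.X../OX.O, (1,2):+1/OX.X/..X./OX.O, (1,3):-1/OX.X/...X/OX.O, (2,2):-1/OX.X/..../OXXO
[OXXX/..../OX.O] end (terminal -1, O#2); searched OX.X/..../OX.O to 6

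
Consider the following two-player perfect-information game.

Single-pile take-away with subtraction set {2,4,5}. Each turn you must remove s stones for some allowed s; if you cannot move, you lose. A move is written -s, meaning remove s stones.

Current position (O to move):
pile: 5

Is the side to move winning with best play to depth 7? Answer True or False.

[5] O move#1: -2:-1/3, -4:+1/1*, -5:+1/0
[1] end (terminal -1, X#2); searched 5 to 7

O winning at [5]: True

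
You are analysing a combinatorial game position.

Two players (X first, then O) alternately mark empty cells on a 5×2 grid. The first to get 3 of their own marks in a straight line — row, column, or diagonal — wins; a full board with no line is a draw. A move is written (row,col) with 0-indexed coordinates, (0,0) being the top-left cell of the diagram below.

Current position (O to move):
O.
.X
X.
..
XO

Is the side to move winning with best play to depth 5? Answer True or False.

O winning at [O./.X/X./../XO]: False

ply 1, O at O./.X/X./../XO | (0,1)=-1→OO/.X/X./../XO*; (1,0)=-1→O./OX/X./../XO; (2,1)=-1→O./.X/XO/../XO; (3,0)=-1→O./.X/X./O./XO; (3,1)=-1→O./.X/X./.O/XO
ply 2, X at OO/.X/X./../XO | (1,0)=+0→OO/XX/X./../XO; (2,1)=+1→OO/.X/XX/../XO*; (3,0)=+1→OO/.X/X./X./XO; (3,1)=+1→OO/.X/X./.X/XO
ply 3, O at OO/.X/XX/../XO | (1,0)=-1→OO/OX/XX/../XO*; (3,0)=-1→OO/.X/XX/O./XO; (3,1)=-1→OO/.X/XX/.O/XO
ply 4, X at OO/OX/XX/../XO | (3,0)=+1→OO/OX/XX/X./XO*; (3,1)=+1→OO/OX/XX/.X/XO
ply 5: OO/OX/XX/X./XO is terminal -1 (O); from O./.X/X./../XO depth 5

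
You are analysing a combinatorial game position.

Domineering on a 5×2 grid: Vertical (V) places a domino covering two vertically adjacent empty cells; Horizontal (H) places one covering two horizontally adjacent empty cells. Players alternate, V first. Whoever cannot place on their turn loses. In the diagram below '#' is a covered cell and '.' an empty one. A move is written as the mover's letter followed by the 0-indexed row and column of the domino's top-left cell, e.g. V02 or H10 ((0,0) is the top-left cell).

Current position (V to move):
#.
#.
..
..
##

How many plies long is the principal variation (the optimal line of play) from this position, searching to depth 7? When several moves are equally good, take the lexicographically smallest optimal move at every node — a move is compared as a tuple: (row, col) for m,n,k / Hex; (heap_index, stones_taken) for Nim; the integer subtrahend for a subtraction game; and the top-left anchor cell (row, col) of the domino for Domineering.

PV length from [#./#./../../##]: 1 ply

ply 1, V at #./#./../../## | V01=-1→##/##/../../##; V11=-1→#./##/.#/../##; V20=+1→#./#./#./#./##*; V21=+1→#./#./.#/.#/##
ply 2: #./#./#./#./## is terminal -1 (H); from #./#./../../## depth 7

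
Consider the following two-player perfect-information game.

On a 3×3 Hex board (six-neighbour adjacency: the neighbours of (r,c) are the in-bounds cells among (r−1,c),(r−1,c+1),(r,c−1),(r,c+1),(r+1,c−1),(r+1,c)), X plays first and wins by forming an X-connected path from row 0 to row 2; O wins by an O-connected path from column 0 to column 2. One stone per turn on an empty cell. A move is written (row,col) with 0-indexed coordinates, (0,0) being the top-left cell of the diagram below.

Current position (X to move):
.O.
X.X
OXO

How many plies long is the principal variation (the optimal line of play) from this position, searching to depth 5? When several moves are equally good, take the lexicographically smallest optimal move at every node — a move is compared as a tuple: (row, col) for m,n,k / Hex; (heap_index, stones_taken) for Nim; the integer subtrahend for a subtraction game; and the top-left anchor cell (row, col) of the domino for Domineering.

ply 1, X at .O./X.X/OXO | (0,0)=+1→XO./X.X/OXO*; (0,2)=+1→.OX/X.X/OXO; (1,1)=+1→.O./XXX/OXO
ply 2, O at XO./X.X/OXO | (0,2)=-1→XOO/X.X/OXO*; (1,1)=-1→XO./XOX/OXO
ply 3, X at XOO/X.X/OXO | (1,1)=+1→XOO/XXX/OXO*
ply 4: XOO/XXX/OXO is terminal -1 (O); from .O./X.X/OXO depth 5

PV length from [.O./X.X/OXO]: 3 plies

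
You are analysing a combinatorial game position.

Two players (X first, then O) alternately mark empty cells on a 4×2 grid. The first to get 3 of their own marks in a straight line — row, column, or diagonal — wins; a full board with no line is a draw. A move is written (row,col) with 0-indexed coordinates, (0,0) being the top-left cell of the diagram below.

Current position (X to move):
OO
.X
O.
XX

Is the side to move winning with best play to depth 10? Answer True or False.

X winning at [OO/.X/O./XX]: True

ply 1, X at OO/.X/O./XX | (1,0)=+0→OO/XX/O./XX; (2,1)=+1→OO/.X/OX/XX*
ply 2: OO/.X/OX/XX is terminal -1 (O); from OO/.X/O./XX depth 10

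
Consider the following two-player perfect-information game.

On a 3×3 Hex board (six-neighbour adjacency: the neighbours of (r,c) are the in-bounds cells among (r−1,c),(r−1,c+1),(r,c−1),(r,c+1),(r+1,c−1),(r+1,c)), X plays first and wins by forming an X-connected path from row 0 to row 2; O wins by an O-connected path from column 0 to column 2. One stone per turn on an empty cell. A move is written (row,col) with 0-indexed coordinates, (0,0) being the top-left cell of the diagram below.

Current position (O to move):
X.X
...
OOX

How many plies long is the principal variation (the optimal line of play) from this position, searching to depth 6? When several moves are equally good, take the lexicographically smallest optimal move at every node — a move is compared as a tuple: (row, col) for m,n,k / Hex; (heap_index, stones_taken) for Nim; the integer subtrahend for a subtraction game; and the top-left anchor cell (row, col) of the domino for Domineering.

PV length from [X.X/.../OOX]: 1 ply

p1 O@[X.X/.../OOX]: (0,1)[XOX/.../OOX]-1 (1,0)[X.X/O../OOX]-1 (1,1)[X.X/.O./OOX]-1 (1,2)[X.X/..O/OOX]+1*
p2 X@[X.X/..O/OOX] terminal -1; root [X.X/.../OOX] d6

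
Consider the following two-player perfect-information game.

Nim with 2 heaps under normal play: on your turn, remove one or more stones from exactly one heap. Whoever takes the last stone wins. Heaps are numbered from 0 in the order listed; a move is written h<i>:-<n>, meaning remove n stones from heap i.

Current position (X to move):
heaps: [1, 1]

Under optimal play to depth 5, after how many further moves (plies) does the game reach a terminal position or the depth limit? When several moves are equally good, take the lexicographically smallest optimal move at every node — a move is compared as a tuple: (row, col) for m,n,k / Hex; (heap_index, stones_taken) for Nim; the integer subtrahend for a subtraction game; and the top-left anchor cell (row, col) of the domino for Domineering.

[(1,1)] X move#1: h0:-1:-1/(0,1)*, h1:-1:-1/(1,0)
[(0,1)] O move#2: h1:-1:+1/(0,0)*
[(0,0)] end (terminal -1, X#3); searched (1,1) to 5

PV length from [(1,1)]: 2 plies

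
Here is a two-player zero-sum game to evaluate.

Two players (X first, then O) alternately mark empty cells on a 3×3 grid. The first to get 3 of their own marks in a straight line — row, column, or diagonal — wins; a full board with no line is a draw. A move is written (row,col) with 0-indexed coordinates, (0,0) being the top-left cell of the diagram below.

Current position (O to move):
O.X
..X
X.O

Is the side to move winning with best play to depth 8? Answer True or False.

[O.X/..X/X.O] O move#1: (0,1):-1/OOX/..X/X.O, (1,0):-1/O.X/O.X/X.O, (1,1):+1/O.X/.OX/X.O*, (2,1):-1/O.X/..X/XOO
[O.X/.OX/X.O] end (terminal -1, X#2); searched O.X/..X/X.O to 8

O winning at [O.X/..X/X.O]: True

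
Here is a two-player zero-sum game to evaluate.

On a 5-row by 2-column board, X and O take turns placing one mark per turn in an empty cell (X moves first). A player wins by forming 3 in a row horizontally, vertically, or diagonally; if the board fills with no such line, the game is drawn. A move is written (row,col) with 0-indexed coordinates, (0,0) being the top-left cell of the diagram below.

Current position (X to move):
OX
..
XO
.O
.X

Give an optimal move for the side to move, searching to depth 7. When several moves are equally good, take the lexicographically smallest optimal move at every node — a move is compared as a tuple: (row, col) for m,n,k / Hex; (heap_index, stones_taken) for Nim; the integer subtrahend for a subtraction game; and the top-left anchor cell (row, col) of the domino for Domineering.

ply 1, X at OX/../XO/.O/.X | (1,0)=-1→OX/X./XO/.O/.X; (1,1)=+0→OX/.X/XO/.O/.X*; (3,0)=-1→OX/../XO/XO/.X; (4,0)=-1→OX/../XO/.O/XX
ply 2, O at OX/.X/XO/.O/.X | (1,0)=+0→OX/OX/XO/.O/.X*; (3,0)=+0→OX/.X/XO/OO/.X; (4,0)=+0→OX/.X/XO/.O/OX
ply 3, X at OX/OX/XO/.O/.X | (3,0)=+0→OX/OX/XO/XO/.X*; (4,0)=+0→OX/OX/XO/.O/XX
ply 4, O at OX/OX/XO/XO/.X | (4,0)=+0→OX/OX/XO/XO/OX*
ply 5: OX/OX/XO/XO/OX is terminal +0 (X); from OX/../XO/.O/.X depth 7

X's best at [OX/../XO/.O/.X]: (1,1)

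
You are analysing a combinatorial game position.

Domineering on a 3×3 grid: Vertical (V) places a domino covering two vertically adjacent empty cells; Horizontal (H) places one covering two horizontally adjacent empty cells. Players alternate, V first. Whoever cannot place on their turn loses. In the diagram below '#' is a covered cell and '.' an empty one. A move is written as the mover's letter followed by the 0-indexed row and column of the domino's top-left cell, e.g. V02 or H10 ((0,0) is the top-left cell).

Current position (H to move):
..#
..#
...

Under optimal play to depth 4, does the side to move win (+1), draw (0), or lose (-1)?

value(..#/..#/..., H) = +1

ply 1, H at ..#/..#/... | H00=-1→###/..#/...; H10=+1→..#/###/...*; H20=-1→..#/..#/##.; H21=-1→..#/..#/.##
ply 2: ..#/###/... is terminal -1 (V); from ..#/..#/... depth 4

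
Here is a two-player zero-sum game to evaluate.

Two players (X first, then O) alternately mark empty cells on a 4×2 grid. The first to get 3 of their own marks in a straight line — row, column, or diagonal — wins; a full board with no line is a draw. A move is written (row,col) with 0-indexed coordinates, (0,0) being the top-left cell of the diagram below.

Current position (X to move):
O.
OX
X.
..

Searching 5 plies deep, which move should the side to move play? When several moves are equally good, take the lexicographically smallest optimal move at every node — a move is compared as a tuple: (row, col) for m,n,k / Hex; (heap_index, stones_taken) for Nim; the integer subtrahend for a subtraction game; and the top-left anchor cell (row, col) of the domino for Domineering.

ply 1, X at O./OX/X./.. | (0,1)=+0→OX/OX/X./..; (2,1)=+1→O./OX/XX/..*; (3,0)=+0→O./OX/X./X.; (3,1)=+0→O./OX/X./.X
ply 2, O at O./OX/XX/.. | (0,1)=-1→OO/OX/XX/..*; (3,0)=-1→O./OX/XX/O.; (3,1)=-1→O./OX/XX/.O
ply 3, X at OO/OX/XX/.. | (3,0)=+0→OO/OX/XX/X.; (3,1)=+1→OO/OX/XX/.X*
ply 4: OO/OX/XX/.X is terminal -1 (O); from O./OX/X./.. depth 5

X's best at [O./OX/X./..]: (2,1)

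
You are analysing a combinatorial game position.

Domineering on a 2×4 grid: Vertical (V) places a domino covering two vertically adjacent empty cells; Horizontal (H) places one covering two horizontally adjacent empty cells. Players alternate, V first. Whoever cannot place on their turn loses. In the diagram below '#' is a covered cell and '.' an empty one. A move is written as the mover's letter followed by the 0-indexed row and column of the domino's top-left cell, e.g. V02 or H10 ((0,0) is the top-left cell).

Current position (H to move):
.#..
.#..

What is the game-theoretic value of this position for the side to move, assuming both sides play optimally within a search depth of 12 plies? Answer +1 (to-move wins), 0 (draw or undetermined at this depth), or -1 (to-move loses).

value(.#../.#.., H) = +1

[.#../.#..] H move#1: H02:+1/.###/.#..*, H12:+1/.#../.###
[.###/.#..] V move#2: V00:-1/####/##..*
[####/##..] H move#3: H12:+1/####/####*
[####/####] end (terminal -1, V#4); searched .#../.#.. to 12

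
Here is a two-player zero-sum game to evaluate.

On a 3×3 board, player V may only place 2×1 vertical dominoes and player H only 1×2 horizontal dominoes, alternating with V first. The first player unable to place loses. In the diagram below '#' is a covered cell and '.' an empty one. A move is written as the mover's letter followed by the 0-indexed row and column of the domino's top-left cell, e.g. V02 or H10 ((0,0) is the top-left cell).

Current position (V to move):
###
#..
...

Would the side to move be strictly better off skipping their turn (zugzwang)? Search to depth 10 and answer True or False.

[###/#../...] V move#1: V11:+1/###/##./.#.*, V12:-1/###/#.#/..#
[###/##./.#.] end (terminal -1, H#2); searched ###/#../... to 10
if V skipped the turn, H would face:
~ [###/#../...] H move#1: H11:+1/###/###/...*, H20:-1/###/#../##., H21:+1/###/#../.##
~ [###/###/...] end (terminal -1, V#2); searched ###/#../... to 10
compare (V): move=+1 vs pass=-1

zugzwang(###/#../..., V) = False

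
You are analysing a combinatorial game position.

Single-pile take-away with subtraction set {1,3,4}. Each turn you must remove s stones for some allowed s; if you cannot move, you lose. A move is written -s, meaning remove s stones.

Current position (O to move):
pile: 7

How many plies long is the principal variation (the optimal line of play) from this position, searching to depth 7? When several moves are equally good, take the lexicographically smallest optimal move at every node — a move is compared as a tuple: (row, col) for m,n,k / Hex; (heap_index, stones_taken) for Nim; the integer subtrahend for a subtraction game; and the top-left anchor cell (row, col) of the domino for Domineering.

p1 O@[7]: -1[6]-1* -3[4]-1 -4[3]-1
p2 X@[6]: -1[5]-1 -3[3]-1 -4[2]+1*
p3 O@[2]: -1[1]-1*
p4 X@[1]: -1[0]+1*
p5 O@[0] terminal -1; root [7] d7

PV length from [7]: 4 plies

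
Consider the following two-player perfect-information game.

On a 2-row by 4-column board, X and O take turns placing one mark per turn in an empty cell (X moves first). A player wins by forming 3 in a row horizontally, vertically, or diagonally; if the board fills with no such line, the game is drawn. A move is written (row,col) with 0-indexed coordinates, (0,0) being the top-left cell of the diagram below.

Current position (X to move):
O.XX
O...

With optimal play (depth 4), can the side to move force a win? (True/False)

[O.XX/O...] X move#1: (0,1):+1/OXXX/O...*, (1,1):+0/O.XX/OX.., (1,2):+0/O.XX/O.X., (1,3):+0/O.XX/O..X
[OXXX/O...] end (terminal -1, O#2); searched O.XX/O... to 4

X winning at [O.XX/O...]: True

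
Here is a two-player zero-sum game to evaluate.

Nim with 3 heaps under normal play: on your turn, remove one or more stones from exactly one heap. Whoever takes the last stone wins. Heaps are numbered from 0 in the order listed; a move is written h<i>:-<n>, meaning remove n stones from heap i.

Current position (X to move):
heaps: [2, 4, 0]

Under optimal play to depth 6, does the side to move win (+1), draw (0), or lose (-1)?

value((2,4,0), X) = +1

[(2,4,0)] X move#1: h0:-1:-1/(1,4,0), h0:-2:-1/(0,4,0), h1:-1:-1/(2,3,0), h1:-2:+1/(2,2,0)*, h1:-3:-1/(2,1,0), h1:-4:-1/(2,0,0)
[(2,2,0)] O move#2: h0:-1:-1/(1,2,0)*, h0:-2:-1/(0,2,0), h1:-1:-1/(2,1,0), h1:-2:-1/(2,0,0)
[(1,2,0)] X move#3: h0:-1:-1/(0,2,0), h1:-1:+1/(1,1,0)*, h1:-2:-1/(1,0,0)
[(1,1,0)] O move#4: h0:-1:-1/(0,1,0)*, h1:-1:-1/(1,0,0)
[(0,1,0)] X move#5: h1:-1:+1/(0,0,0)*
[(0,0,0)] end (terminal -1, O#6); searched (2,4,0) to 6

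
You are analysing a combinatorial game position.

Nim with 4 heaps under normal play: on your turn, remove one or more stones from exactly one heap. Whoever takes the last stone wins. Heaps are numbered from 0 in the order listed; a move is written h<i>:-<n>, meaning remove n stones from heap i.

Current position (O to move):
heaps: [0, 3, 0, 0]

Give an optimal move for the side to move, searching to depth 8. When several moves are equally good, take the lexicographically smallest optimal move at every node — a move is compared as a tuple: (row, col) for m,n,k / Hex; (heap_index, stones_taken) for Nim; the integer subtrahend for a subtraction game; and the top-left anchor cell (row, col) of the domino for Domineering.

ply 1, O at (0,3,0,0) | h1:-1=-1→(0,2,0,0); h1:-2=-1→(0,1,0,0); h1:-3=+1→(0,0,0,0)*
ply 2: (0,0,0,0) is terminal -1 (X); from (0,3,0,0) depth 8

O's best at [(0,3,0,0)]: h1:-3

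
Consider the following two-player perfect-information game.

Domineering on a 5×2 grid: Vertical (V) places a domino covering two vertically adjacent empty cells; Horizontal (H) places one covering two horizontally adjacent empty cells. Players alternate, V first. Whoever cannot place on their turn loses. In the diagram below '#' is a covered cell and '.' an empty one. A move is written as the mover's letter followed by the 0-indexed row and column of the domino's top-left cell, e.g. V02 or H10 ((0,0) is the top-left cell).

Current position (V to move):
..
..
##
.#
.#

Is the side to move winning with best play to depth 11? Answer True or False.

p1 V@[../../##/.#/.#]: V00[#./#./##/.#/.#]+1* V01[.#/.#/##/.#/.#]+1 V30[../../##/##/##]-1
p2 H@[#./#./##/.#/.#] terminal -1; root [../../##/.#/.#] d11

V winning at [../../##/.#/.#]: True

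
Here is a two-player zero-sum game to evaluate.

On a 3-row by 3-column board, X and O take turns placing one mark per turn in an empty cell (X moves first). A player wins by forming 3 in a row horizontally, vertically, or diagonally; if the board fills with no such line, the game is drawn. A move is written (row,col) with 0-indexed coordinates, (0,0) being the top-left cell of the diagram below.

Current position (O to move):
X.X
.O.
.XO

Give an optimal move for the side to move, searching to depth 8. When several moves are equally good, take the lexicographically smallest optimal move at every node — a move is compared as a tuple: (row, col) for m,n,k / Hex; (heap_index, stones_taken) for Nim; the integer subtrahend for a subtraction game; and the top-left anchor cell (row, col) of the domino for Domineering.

p1 O@[X.X/.O./.XO]: (0,1)[XOX/.O./.XO]+0* (1,0)[X.X/OO./.XO]-1 (1,2)[X.X/.OO/.XO]-1 (2,0)[X.X/.O./OXO]-1
p2 X@[XOX/.O./.XO]: (1,0)[XOX/XO./.XO]+0* (1,2)[XOX/.OX/.XO]+0 (2,0)[XOX/.O./XXO]+0
p3 O@[XOX/XO./.XO]: (1,2)[XOX/XOO/.XO]-1 (2,0)[XOX/XO./OXO]+0*
p4 X@[XOX/XO./OXO]: (1,2)[XOX/XOX/OXO]+0*
p5 O@[XOX/XOX/OXO] terminal +0; root [X.X/.O./.XO] d8

O's best at [X.X/.O./.XO]: (0,1)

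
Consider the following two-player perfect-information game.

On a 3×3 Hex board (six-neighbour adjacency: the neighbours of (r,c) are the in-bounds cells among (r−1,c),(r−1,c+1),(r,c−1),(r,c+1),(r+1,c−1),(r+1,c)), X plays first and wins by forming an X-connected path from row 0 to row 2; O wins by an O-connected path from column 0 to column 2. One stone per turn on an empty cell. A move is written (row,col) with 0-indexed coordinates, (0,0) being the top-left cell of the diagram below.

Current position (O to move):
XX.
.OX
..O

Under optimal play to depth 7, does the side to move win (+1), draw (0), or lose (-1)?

value(XX./.OX/..O, O) = +1

ply 1, O at XX./.OX/..O | (0,2)=+1→XXO/.OX/..O*; (1,0)=+1→XX./OOX/..O; (2,0)=+1→XX./.OX/O.O; (2,1)=+1→XX./.OX/.OO
ply 2, X at XXO/.OX/..O | (1,0)=-1→XXO/XOX/..O*; (2,0)=-1→XXO/.OX/X.O; (2,1)=-1→XXO/.OX/.XO
ply 3, O at XXO/XOX/..O | (2,0)=+1→XXO/XOX/O.O*; (2,1)=-1→XXO/XOX/.OO
ply 4: XXO/XOX/O.O is terminal -1 (X); from XX./.OX/..O depth 7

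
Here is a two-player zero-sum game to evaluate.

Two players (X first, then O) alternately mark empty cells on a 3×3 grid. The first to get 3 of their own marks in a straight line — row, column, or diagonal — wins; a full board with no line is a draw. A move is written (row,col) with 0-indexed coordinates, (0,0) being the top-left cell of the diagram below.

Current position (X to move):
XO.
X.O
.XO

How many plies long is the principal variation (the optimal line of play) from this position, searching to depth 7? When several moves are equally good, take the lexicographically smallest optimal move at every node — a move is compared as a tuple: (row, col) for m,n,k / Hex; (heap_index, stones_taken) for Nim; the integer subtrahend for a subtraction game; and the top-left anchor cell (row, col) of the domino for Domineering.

PV length from [XO./X.O/.XO]: 1 ply

ply 1, X at XO./X.O/.XO | (0,2)=+0→XOX/X.O/.XO; (1,1)=-1→XO./XXO/.XO; (2,0)=+1→XO./X.O/XXO*
ply 2: XO./X.O/XXO is terminal -1 (O); from XO./X.O/.XO depth 7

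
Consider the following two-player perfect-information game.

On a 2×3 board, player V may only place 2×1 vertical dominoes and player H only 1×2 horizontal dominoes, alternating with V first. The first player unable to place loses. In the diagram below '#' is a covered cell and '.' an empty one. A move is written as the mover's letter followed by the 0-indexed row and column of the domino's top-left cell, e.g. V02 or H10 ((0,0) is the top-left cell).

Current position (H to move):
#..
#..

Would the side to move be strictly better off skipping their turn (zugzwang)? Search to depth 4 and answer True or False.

p1 H@[#../#..]: H01[###/#..]+1* H11[#../###]+1
p2 V@[###/#..] terminal -1; root [#../#..] d4
if H skipped the turn, V would face:
~ p1 V@[#../#..]: V01[##./##.]+1* V02[#.#/#.#]+1
~ p2 H@[##./##.] terminal -1; root [#../#..] d4
compare (H): move=+1 vs pass=-1

zugzwang(#../#.., H) = False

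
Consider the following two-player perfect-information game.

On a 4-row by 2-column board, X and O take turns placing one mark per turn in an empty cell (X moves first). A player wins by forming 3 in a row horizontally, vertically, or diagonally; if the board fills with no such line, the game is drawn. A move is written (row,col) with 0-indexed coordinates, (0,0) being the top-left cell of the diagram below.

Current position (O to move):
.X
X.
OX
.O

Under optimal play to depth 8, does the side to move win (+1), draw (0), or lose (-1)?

value(.X/X./OX/.O, O) = 0

[.X/X./OX/.O] O move#1: (0,0):-1/OX/X./OX/.O, (1,1):+0/.X/XO/OX/.O*, (3,0):-1/.X/X./OX/OO
[.X/XO/OX/.O] X move#2: (0,0):+0/XX/XO/OX/.O*, (3,0):+0/.X/XO/OX/XO
[XX/XO/OX/.O] O move#3: (3,0):+0/XX/XO/OX/OO*
[XX/XO/OX/OO] end (terminal +0, X#4); searched .X/X./OX/.O to 8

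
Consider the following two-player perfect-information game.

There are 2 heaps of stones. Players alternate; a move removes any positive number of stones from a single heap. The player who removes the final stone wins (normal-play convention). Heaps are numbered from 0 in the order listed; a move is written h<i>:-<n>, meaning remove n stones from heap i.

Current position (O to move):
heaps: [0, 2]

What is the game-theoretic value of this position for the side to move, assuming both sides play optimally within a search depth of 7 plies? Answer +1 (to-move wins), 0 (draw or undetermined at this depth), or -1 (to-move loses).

value((0,2), O) = +1

[(0,2)] O move#1: h1:-1:-1/(0,1), h1:-2:+1/(0,0)*
[(0,0)] end (terminal -1, X#2); searched (0,2) to 7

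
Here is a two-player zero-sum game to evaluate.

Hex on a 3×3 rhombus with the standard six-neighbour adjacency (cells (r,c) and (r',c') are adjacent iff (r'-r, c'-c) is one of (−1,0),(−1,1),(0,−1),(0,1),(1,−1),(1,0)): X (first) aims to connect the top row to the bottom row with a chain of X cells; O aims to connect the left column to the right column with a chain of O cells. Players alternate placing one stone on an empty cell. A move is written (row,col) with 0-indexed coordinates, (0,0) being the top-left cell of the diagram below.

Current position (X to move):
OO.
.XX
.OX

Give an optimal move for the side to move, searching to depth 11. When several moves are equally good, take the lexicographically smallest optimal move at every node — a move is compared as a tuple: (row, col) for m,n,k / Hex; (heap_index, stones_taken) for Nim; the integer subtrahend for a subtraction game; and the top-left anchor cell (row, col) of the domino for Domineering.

ply 1, X at OO./.XX/.OX | (0,2)=+1→OOX/.XX/.OX*; (1,0)=-1→OO./XXX/.OX; (2,0)=-1→OO./.XX/XOX
ply 2: OOX/.XX/.OX is terminal -1 (O); from OO./.XX/.OX depth 11

X's best at [OO./.XX/.OX]: (0,2)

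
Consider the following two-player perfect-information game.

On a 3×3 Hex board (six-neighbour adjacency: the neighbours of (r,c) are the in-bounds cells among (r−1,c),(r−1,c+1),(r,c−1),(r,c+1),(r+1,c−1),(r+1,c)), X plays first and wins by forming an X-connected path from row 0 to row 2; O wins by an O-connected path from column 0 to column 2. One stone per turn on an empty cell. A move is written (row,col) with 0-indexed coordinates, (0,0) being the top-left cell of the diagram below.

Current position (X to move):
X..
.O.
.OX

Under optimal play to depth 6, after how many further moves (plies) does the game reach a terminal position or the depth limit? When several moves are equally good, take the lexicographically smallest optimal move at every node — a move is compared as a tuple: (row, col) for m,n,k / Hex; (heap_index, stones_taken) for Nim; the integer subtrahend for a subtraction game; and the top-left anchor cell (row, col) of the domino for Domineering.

p1 X@[X../.O./.OX]: (0,1)[XX./.O./.OX]-1* (0,2)[X.X/.O./.OX]-1 (1,0)[X../XO./.OX]-1 (1,2)[X../.OX/.OX]-1 (2,0)[X../.O./XOX]-1
p2 O@[XX./.O./.OX]: (0,2)[XXO/.O./.OX]+1* (1,0)[XX./OO./.OX]+1 (1,2)[XX./.OO/.OX]+1 (2,0)[XX./.O./OOX]+1
p3 X@[XXO/.O./.OX]: (1,0)[XXO/XO./.OX]-1* (1,2)[XXO/.OX/.OX]-1 (2,0)[XXO/.O./XOX]-1
p4 O@[XXO/XO./.OX]: (1,2)[XXO/XOO/.OX]-1 (2,0)[XXO/XO./OOX]+1*
p5 X@[XXO/XO./OOX] terminal -1; root [X../.O./.OX] d6

PV length from [X../.O./.OX]: 4 plies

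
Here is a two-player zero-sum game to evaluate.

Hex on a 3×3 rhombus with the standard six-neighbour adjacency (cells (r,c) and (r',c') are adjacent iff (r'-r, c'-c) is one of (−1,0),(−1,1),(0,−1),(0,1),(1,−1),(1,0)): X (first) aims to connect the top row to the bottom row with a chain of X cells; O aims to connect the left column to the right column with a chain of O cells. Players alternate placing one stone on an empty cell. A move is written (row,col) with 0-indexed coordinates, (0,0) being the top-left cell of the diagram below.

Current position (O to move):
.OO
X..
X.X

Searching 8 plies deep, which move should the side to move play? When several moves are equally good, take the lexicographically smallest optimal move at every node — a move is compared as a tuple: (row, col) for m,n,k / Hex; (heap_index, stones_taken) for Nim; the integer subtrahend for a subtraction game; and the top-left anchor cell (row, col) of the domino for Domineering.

O's best at [.OO/X../X.X]: (0,0)

[.OO/X../X.X] O move#1: (0,0):+1/OOO/X../X.X*, (1,1):-1/.OO/XO./X.X, (1,2):-1/.OO/X.O/X.X, (2,1):-1/.OO/X../XOX
[OOO/X../X.X] end (terminal -1, X#2); searched .OO/X../X.X to 8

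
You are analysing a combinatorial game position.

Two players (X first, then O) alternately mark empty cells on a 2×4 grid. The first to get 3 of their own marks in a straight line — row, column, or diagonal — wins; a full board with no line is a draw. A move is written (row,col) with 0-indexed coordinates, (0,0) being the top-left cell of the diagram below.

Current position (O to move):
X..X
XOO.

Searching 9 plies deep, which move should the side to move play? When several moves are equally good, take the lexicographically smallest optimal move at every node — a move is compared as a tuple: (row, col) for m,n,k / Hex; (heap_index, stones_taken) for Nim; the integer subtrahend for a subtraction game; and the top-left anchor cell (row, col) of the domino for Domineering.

[X..X/XOO.] O move#1: (0,1):+0/XO.X/XOO., (0,2):+0/X.OX/XOO., (1,3):+1/X..X/XOOO*
[X..X/XOOO] end (terminal -1, X#2); searched X..X/XOO. to 9

O's best at [X..X/XOO.]: (1,3)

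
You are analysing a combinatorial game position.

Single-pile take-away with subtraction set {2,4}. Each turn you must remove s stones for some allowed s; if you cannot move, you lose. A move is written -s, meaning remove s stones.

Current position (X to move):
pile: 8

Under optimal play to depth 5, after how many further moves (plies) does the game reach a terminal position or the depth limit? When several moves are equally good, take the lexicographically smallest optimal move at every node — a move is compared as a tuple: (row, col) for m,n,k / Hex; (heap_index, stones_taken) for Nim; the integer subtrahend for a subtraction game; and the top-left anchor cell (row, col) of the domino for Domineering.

ply 1, X at 8 | -2=+1→6*; -4=-1→4
ply 2, O at 6 | -2=-1→4*; -4=-1→2
ply 3, X at 4 | -2=-1→2; -4=+1→0*
ply 4: 0 is terminal -1 (O); from 8 depth 5

PV length from [8]: 3 plies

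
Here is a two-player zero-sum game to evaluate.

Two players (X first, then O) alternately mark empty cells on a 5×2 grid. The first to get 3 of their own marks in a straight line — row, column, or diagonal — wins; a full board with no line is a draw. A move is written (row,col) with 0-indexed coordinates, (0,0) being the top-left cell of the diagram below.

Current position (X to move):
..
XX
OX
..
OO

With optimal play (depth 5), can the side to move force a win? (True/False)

X winning at [../XX/OX/../OO]: True

p1 X@[../XX/OX/../OO]: (0,0)[X./XX/OX/../OO]-1 (0,1)[.X/XX/OX/../OO]+1* (3,0)[../XX/OX/X./OO]+1 (3,1)[../XX/OX/.X/OO]+1
p2 O@[.X/XX/OX/../OO] terminal -1; root [../XX/OX/../OO] d5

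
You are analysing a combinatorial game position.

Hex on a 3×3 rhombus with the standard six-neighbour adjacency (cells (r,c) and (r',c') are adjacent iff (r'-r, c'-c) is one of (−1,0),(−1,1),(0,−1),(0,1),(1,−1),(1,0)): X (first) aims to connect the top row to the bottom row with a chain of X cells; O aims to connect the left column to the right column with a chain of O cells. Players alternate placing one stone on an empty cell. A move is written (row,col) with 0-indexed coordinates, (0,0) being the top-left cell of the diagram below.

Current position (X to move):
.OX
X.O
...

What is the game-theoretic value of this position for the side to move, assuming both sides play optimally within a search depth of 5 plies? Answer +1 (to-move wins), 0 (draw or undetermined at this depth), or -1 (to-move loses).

value(.OX/X.O/..., X) = +1

ply 1, X at .OX/X.O/... | (0,0)=-1→XOX/X.O/...; (1,1)=+1→.OX/XXO/...*; (2,0)=+1→.OX/X.O/X..; (2,1)=-1→.OX/X.O/.X.; (2,2)=-1→.OX/X.O/..X
ply 2, O at .OX/XXO/... | (0,0)=-1→OOX/XXO/...*; (2,0)=-1→.OX/XXO/O..; (2,1)=-1→.OX/XXO/.O.; (2,2)=-1→.OX/XXO/..O
ply 3, X at OOX/XXO/... | (2,0)=+1→OOX/XXO/X..*; (2,1)=+1→OOX/XXO/.X.; (2,2)=+1→OOX/XXO/..X
ply 4: OOX/XXO/X.. is terminal -1 (O); from .OX/X.O/... depth 5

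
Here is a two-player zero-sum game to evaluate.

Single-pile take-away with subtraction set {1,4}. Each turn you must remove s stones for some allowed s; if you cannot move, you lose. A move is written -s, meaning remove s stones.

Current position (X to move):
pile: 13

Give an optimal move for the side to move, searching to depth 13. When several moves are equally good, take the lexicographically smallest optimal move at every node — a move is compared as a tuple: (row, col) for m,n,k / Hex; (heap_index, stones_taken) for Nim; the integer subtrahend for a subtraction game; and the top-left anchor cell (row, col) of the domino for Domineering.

X's best at [13]: -1

ply 1, X at 13 | -1=+1→12*; -4=-1→9
ply 2, O at 12 | -1=-1→11*; -4=-1→8
ply 3, X at 11 | -1=+1→10*; -4=+1→7
ply 4, O at 10 | -1=-1→9*; -4=-1→6
ply 5, X at 9 | -1=-1→8; -4=+1→5*
ply 6, O at 5 | -1=-1→4*; -4=-1→1
ply 7, X at 4 | -1=-1→3; -4=+1→0*
ply 8: 0 is terminal -1 (O); from 13 depth 13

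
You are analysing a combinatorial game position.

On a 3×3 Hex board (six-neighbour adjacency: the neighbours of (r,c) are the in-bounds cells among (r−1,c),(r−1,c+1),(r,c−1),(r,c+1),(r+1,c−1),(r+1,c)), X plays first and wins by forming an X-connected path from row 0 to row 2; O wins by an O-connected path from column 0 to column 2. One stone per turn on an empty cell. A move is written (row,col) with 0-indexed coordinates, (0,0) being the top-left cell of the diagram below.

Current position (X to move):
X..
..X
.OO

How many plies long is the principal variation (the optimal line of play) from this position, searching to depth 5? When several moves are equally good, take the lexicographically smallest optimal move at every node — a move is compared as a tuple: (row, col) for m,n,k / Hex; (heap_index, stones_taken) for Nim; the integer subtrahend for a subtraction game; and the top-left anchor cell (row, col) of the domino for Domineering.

p1 X@[X../..X/.OO]: (0,1)[XX./..X/.OO]-1 (0,2)[X.X/..X/.OO]-1 (1,0)[X../X.X/.OO]-1 (1,1)[X../.XX/.OO]-1 (2,0)[X../..X/XOO]+1*
p2 O@[X../..X/XOO]: (0,1)[XO./..X/XOO]-1* (0,2)[X.O/..X/XOO]-1 (1,0)[X../O.X/XOO]-1 (1,1)[X../.OX/XOO]-1
p3 X@[XO./..X/XOO]: (0,2)[XOX/..X/XOO]+1* (1,0)[XO./X.X/XOO]+1 (1,1)[XO./.XX/XOO]+1
p4 O@[XOX/..X/XOO]: (1,0)[XOX/O.X/XOO]-1* (1,1)[XOX/.OX/XOO]-1
p5 X@[XOX/O.X/XOO]: (1,1)[XOX/OXX/XOO]+1*
p6 O@[XOX/OXX/XOO] terminal -1; root [X../..X/.OO] d5

PV length from [X../..X/.OO]: 5 plies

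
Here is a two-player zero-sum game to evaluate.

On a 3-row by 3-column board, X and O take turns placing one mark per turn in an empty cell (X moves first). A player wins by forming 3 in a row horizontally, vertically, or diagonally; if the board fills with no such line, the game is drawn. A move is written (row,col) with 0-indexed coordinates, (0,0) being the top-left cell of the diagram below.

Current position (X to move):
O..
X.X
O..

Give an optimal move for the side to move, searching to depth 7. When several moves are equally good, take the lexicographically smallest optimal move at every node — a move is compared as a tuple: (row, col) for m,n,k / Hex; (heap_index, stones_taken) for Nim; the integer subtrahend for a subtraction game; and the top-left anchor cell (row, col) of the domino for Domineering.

X's best at [O../X.X/O..]: (0,2)

[O../X.X/O..] X move#1: (0,1):-1/OX./X.X/O.., (0,2):+1/O.X/X.X/O..*, (1,1):+1/O../XXX/O.., (2,1):-1/O../X.X/OX., (2,2):+1/O../X.X/O.X
[O.X/X.X/O..] O move#2: (0,1):-1/OOX/X.X/O..*, (1,1):-1/O.X/XOX/O.., (2,1):-1/O.X/X.X/OO., (2,2):-1/O.X/X.X/O.O
[OOX/X.X/O..] X move#3: (1,1):+1/OOX/XXX/O..*, (2,1):+1/OOX/X.X/OX., (2,2):+1/OOX/X.X/O.X
[OOX/XXX/O..] end (terminal -1, O#4); searched O../X.X/O.. to 7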